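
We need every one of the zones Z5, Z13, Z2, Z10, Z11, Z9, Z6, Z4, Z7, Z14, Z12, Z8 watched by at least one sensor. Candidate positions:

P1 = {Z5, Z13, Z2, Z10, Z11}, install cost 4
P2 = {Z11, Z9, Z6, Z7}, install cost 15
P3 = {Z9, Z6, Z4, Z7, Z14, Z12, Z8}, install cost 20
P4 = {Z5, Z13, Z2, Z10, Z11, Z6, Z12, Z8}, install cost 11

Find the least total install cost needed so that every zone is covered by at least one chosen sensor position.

P1, P3 cover every zone at install cost 4 + 20 = 24.
Any cover uses at least 2 sensor positions; among all covering selections none totals below 24.

24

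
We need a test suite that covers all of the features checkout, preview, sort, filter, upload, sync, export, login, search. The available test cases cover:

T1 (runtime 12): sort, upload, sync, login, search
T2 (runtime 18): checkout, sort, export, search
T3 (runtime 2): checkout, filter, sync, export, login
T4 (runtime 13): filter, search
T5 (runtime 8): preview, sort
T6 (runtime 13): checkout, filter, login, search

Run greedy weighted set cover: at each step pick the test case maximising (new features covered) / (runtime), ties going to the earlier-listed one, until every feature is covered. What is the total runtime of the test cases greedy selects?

Pick 1: T3 adds 5 new (checkout, filter, sync, export, login) at runtime 2 (ratio 5/2).
Pick 2: T1 adds 3 new (sort, upload, search) at runtime 12 (ratio 3/12).
Pick 3: T5 adds 1 new (preview) at runtime 8 (ratio 1/8).
Greedy total runtime: 2 + 12 + 8 = 22.

22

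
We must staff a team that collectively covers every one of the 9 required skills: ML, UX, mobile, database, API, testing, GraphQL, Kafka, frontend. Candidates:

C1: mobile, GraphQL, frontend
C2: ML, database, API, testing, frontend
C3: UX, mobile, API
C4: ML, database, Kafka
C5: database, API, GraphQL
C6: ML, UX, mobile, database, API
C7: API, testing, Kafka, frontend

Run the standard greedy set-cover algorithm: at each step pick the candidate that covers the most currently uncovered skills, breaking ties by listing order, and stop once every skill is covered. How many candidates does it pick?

Pick 1: C2 covers 5 new skills (ML, database, API, testing, frontend).
Pick 2: C1 covers 2 new skills (mobile, GraphQL).
Pick 3: C3 covers 1 new skills (UX).
Pick 4: C4 covers 1 new skills (Kafka).
Greedy uses 4 candidates. (The true minimum is 3.)

4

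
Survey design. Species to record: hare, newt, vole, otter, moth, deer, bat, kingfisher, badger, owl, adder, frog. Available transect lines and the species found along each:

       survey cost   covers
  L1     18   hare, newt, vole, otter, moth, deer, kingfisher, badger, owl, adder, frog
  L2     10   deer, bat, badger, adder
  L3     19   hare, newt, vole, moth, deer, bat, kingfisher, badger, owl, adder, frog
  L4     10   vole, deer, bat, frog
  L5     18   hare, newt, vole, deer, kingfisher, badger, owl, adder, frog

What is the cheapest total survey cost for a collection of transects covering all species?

L1, L2 cover every species at survey cost 18 + 10 = 28.
Any cover uses at least 2 transects; among all covering selections none totals below 28.

28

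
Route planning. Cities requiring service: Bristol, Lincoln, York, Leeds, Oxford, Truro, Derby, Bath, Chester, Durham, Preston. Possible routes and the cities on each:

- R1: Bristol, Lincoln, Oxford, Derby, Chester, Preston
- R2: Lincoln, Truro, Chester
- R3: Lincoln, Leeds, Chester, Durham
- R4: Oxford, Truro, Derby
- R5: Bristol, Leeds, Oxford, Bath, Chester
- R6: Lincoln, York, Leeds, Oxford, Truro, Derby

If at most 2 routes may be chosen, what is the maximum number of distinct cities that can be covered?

Choosing R1, R6 covers {Bristol, Lincoln, York, Leeds, Oxford, Truro, Derby, Chester, Preston} — 9 cities.
No choice of 2 routes does better; here Bath, Durham are left uncovered.

9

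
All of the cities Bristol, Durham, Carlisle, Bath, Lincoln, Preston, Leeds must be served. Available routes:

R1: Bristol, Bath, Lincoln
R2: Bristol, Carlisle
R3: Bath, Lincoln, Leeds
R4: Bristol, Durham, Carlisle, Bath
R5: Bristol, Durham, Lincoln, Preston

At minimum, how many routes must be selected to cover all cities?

R2, R3, R5 together cover {Bristol, Durham, Carlisle, Bath, Lincoln, Preston, Leeds} — every city.
No 2 of the 5 routes cover everything (all 10 pairs fall short), so 3 is minimum.

3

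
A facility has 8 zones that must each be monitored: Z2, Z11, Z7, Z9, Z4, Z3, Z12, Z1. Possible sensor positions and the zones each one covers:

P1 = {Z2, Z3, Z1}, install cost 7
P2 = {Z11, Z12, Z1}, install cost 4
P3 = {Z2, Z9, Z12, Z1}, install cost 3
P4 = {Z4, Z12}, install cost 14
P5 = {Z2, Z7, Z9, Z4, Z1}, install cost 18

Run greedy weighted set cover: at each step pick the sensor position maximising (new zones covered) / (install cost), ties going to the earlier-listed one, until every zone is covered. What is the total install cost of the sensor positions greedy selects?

Pick 1: P3 adds 4 new (Z2, Z9, Z12, Z1) at install cost 3 (ratio 4/3).
Pick 2: P2 adds 1 new (Z11) at install cost 4 (ratio 1/4).
Pick 3: P1 adds 1 new (Z3) at install cost 7 (ratio 1/7).
Pick 4: P5 adds 2 new (Z7, Z4) at install cost 18 (ratio 2/18).
Greedy total install cost: 3 + 4 + 7 + 18 = 32. (The true optimum is 29, so greedy overshoots here.)

32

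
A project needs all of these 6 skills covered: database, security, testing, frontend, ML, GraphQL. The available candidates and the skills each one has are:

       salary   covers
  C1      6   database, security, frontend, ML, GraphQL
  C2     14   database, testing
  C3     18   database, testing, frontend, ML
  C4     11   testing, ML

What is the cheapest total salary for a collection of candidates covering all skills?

17

C1, C4 cover every skill at salary 6 + 11 = 17.
Any cover uses at least 2 candidates; among all covering selections none totals below 17.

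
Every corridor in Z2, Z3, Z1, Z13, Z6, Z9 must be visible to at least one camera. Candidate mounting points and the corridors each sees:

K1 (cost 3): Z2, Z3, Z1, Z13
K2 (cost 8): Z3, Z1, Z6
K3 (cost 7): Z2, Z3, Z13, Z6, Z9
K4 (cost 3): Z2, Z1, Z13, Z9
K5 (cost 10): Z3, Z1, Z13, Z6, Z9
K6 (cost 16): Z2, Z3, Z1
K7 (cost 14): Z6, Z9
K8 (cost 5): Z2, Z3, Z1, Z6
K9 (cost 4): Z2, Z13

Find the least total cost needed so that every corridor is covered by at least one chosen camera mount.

8

K4, K8 cover every corridor at cost 3 + 5 = 8.
Any cover uses at least 2 camera mounts; among all covering selections none totals below 8.
Greedy by coverage-per-cost would pick K1, K4, K8 for 11 — worse than the optimum 8.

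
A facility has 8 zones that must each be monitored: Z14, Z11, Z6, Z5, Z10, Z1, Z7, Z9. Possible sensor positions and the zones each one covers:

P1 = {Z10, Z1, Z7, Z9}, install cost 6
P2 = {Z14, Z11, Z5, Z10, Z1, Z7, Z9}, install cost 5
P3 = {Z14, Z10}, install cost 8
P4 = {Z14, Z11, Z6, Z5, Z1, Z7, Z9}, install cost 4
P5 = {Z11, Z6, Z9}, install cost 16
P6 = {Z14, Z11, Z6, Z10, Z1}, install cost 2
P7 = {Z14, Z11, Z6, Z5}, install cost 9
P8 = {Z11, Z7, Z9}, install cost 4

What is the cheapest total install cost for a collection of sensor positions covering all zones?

P4, P6 cover every zone at install cost 4 + 2 = 6.
Any cover uses at least 2 sensor positions; among all covering selections none totals below 6.

6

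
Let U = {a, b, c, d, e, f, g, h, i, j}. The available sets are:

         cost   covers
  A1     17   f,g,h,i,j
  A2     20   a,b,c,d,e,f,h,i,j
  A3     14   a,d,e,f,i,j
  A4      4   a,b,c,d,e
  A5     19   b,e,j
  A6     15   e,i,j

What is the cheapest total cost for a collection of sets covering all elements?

21

A1, A4 cover every element at cost 17 + 4 = 21.
Any cover uses at least 2 sets; among all covering selections none totals below 21.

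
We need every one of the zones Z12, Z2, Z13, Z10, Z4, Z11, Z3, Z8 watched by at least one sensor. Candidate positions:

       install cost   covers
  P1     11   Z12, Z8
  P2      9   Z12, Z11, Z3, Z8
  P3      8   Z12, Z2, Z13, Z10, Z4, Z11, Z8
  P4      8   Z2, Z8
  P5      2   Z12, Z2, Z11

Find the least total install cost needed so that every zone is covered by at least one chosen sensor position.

17

P2, P3 cover every zone at install cost 9 + 8 = 17.
Any cover uses at least 2 sensor positions; among all covering selections none totals below 17.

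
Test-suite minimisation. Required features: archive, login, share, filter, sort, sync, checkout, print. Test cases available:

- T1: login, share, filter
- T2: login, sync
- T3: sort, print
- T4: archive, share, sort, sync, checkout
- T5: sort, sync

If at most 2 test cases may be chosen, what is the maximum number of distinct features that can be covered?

Choosing T1, T4 covers {archive, login, share, filter, sort, sync, checkout} — 7 features.
No choice of 2 test cases does better; here print is left uncovered.

7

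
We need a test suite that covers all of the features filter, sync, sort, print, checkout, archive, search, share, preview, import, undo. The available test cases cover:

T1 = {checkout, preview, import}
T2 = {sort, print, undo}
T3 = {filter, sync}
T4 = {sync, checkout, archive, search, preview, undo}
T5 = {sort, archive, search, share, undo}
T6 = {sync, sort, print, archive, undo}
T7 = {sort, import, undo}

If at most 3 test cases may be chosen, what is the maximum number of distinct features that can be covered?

Choosing T1, T3, T5 covers {filter, sync, sort, checkout, archive, search, share, preview, import, undo} — 10 features.
No choice of 3 test cases does better; here print is left uncovered.

10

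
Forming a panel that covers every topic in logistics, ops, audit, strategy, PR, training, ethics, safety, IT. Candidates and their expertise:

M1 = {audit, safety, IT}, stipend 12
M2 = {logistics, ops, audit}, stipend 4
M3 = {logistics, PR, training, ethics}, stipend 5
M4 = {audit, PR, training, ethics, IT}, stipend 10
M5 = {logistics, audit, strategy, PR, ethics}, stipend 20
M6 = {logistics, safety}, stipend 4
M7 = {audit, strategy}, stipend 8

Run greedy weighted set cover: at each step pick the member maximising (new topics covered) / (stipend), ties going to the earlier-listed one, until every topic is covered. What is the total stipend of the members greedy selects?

Pick 1: M3 adds 4 new (logistics, PR, training, ethics) at stipend 5 (ratio 4/5).
Pick 2: M2 adds 2 new (ops, audit) at stipend 4 (ratio 2/4).
Pick 3: M6 adds 1 new (safety) at stipend 4 (ratio 1/4).
Pick 4: M7 adds 1 new (strategy) at stipend 8 (ratio 1/8).
Pick 5: M4 adds 1 new (IT) at stipend 10 (ratio 1/10).
Greedy total stipend: 5 + 4 + 4 + 8 + 10 = 31. (The true optimum is 26, so greedy overshoots here.)

31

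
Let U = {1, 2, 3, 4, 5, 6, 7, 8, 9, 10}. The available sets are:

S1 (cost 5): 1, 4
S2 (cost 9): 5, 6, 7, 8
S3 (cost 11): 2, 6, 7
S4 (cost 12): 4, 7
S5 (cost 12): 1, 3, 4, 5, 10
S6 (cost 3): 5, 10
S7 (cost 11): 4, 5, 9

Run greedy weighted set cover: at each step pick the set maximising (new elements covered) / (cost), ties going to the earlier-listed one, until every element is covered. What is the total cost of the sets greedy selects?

Pick 1: S6 adds 2 new (5, 10) at cost 3 (ratio 2/3).
Pick 2: S1 adds 2 new (1, 4) at cost 5 (ratio 2/5).
Pick 3: S2 adds 3 new (6, 7, 8) at cost 9 (ratio 3/9).
Pick 4: S3 adds 1 new (2) at cost 11 (ratio 1/11).
Pick 5: S7 adds 1 new (9) at cost 11 (ratio 1/11).
Pick 6: S5 adds 1 new (3) at cost 12 (ratio 1/12).
Greedy total cost: 3 + 5 + 9 + 11 + 11 + 12 = 51. (The true optimum is 43, so greedy overshoots here.)

51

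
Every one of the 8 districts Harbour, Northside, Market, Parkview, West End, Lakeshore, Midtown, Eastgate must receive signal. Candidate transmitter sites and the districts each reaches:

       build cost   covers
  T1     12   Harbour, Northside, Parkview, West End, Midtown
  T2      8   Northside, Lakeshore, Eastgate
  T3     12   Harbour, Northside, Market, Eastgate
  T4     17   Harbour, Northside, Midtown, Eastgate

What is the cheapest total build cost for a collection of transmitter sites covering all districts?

T1, T2, T3 cover every district at build cost 12 + 8 + 12 = 32.
Any cover uses at least 3 transmitter sites; among all covering selections none totals below 32.

32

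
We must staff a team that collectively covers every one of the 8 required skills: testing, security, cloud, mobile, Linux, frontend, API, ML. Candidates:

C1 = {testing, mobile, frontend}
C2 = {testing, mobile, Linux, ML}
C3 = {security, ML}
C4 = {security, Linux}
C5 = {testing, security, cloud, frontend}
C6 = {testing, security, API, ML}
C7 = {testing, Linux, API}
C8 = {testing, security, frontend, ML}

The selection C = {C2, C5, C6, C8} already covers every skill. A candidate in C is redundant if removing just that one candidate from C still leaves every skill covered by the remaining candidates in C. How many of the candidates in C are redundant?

Drop C2: mobile, Linux uncovered — not redundant.
Drop C5: cloud uncovered — not redundant.
Drop C6: API uncovered — not redundant.
Drop C8: the rest still cover every skill — redundant.
1 redundant: C8.

1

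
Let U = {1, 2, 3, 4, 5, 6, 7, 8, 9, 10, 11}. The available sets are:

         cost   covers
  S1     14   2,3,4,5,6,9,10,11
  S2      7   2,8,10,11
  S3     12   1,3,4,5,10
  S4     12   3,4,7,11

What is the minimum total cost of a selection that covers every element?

S1, S2, S3, S4 cover every element at cost 14 + 7 + 12 + 12 = 45.
Any cover uses at least 4 sets; among all covering selections none totals below 45.

45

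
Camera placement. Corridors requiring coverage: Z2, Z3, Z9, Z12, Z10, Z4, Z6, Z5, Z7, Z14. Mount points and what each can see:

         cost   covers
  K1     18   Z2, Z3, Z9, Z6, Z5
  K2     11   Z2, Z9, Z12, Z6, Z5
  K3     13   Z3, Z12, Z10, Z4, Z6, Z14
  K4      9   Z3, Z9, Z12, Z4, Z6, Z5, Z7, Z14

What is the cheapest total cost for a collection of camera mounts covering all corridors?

K2, K3, K4 cover every corridor at cost 11 + 13 + 9 = 33.
Any cover uses at least 3 camera mounts; among all covering selections none totals below 33.

33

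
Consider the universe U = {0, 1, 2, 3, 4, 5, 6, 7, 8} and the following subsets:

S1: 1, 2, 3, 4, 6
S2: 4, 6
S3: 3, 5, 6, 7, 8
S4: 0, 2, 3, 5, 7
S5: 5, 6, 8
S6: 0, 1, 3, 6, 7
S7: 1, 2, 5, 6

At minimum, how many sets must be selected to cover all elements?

S1, S3, S4 together cover {0, 1, 2, 3, 4, 5, 6, 7, 8} — every element.
No 2 of the 7 sets cover everything (all 21 pairs fall short), so 3 is minimum.

3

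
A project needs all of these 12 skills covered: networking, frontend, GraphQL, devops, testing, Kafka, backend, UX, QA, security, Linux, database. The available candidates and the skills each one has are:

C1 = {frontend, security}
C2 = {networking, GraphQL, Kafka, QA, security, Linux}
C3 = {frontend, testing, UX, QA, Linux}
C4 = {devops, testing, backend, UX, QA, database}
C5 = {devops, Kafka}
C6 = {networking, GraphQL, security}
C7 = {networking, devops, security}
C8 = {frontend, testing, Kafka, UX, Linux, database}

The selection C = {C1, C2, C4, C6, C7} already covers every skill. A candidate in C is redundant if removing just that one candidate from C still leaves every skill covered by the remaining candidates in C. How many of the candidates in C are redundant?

Drop C1: frontend uncovered — not redundant.
Drop C2: Kafka, Linux uncovered — not redundant.
Drop C4: testing, backend, UX, database uncovered — not redundant.
Drop C6: the rest still cover every skill — redundant.
Drop C7: the rest still cover every skill — redundant.
2 redundant: C6, C7.

2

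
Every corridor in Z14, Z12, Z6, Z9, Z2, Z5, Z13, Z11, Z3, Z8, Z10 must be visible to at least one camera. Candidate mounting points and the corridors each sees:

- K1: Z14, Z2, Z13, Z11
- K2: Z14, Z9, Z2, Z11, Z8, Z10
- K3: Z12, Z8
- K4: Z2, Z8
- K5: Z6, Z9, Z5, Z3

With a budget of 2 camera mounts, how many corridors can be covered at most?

9

Choosing K2, K5 covers {Z14, Z6, Z9, Z2, Z5, Z11, Z3, Z8, Z10} — 9 corridors.
No choice of 2 camera mounts does better; here Z12, Z13 are left uncovered.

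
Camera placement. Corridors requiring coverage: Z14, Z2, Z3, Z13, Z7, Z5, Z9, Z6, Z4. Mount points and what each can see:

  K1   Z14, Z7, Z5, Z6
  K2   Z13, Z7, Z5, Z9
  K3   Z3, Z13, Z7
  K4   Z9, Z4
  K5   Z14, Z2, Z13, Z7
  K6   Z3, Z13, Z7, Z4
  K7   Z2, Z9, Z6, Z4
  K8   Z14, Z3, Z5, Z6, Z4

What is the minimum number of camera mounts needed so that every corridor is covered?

K1, K3, K7 together cover {Z14, Z2, Z3, Z13, Z7, Z5, Z9, Z6, Z4} — every corridor.
No 2 of the 8 camera mounts cover everything (all 28 pairs fall short), so 3 is minimum.

3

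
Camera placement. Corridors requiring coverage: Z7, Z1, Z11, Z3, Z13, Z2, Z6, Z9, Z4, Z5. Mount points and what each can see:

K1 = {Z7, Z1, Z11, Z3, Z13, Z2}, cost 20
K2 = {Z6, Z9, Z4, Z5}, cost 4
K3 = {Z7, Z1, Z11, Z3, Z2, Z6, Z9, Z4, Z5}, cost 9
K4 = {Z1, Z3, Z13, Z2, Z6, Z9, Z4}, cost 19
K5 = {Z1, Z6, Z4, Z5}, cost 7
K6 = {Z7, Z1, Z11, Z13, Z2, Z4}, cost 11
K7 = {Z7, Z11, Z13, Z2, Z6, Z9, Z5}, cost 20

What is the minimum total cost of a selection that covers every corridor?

K3, K6 cover every corridor at cost 9 + 11 = 20.
Any cover uses at least 2 camera mounts; among all covering selections none totals below 20.

20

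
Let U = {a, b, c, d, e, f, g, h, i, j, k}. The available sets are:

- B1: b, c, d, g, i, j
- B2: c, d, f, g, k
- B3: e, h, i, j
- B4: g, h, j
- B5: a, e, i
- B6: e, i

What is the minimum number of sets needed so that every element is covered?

B1, B2, B3, B5 together cover {a, b, c, d, e, f, g, h, i, j, k} — every element.
No 3 of the 6 sets cover everything (all 20 triples fall short), so 4 is minimum.

4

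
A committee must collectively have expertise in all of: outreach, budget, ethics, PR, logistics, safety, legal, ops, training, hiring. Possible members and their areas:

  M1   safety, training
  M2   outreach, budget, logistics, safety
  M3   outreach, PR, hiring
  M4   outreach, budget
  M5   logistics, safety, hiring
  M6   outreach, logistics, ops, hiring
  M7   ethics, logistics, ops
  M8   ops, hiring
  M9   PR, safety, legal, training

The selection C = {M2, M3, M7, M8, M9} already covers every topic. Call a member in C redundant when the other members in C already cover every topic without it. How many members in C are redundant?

Drop M2: budget uncovered — not redundant.
Drop M3: the rest still cover every topic — redundant.
Drop M7: ethics uncovered — not redundant.
Drop M8: the rest still cover every topic — redundant.
Drop M9: legal, training uncovered — not redundant.
2 redundant: M3, M8.

2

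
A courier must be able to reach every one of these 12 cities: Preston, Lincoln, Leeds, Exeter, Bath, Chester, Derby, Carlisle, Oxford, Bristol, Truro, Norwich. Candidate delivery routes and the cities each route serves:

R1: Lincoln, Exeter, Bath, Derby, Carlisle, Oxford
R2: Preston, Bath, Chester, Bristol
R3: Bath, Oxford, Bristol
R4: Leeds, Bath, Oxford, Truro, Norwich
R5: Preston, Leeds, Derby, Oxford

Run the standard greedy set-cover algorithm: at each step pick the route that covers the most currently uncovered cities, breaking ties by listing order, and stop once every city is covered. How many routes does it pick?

Pick 1: R1 covers 6 new cities (Lincoln, Exeter, Bath, Derby, Carlisle, Oxford).
Pick 2: R2 covers 3 new cities (Preston, Chester, Bristol).
Pick 3: R4 covers 3 new cities (Leeds, Truro, Norwich).
Greedy uses 3 routes.

3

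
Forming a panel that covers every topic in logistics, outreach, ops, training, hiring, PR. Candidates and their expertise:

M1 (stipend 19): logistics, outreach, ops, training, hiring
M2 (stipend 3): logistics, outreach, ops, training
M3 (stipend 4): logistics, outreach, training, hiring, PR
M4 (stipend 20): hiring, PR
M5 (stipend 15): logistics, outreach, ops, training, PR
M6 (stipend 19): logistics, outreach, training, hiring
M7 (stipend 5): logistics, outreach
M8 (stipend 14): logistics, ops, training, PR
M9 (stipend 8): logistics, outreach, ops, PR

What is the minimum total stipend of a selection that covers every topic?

M2, M3 cover every topic at stipend 3 + 4 = 7.
Any cover uses at least 2 members; among all covering selections none totals below 7.

7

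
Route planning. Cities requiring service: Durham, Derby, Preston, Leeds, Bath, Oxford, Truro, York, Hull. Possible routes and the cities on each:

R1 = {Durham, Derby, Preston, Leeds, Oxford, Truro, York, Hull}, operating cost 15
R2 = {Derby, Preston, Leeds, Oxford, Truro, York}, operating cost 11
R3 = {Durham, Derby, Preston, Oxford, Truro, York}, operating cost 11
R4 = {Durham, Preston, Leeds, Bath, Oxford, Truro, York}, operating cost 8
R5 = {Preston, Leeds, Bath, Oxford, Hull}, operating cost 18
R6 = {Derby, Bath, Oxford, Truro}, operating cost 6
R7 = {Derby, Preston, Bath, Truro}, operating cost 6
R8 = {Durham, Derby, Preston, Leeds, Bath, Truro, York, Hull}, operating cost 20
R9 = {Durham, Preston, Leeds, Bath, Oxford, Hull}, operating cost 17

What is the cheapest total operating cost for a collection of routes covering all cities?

R1, R6 cover every city at operating cost 15 + 6 = 21.
Any cover uses at least 2 routes; among all covering selections none totals below 21.
Greedy by coverage-per-operating cost would pick R4, R6, R1 for 29 — worse than the optimum 21.

21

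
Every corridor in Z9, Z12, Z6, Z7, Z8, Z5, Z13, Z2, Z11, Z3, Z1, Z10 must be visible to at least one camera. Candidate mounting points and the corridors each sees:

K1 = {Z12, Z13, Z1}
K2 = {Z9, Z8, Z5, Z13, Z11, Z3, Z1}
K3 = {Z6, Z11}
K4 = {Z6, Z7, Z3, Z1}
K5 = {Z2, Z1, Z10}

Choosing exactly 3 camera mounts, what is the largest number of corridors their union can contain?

Choosing K2, K4, K5 covers {Z9, Z6, Z7, Z8, Z5, Z13, Z2, Z11, Z3, Z1, Z10} — 11 corridors.
No choice of 3 camera mounts does better; here Z12 is left uncovered.

11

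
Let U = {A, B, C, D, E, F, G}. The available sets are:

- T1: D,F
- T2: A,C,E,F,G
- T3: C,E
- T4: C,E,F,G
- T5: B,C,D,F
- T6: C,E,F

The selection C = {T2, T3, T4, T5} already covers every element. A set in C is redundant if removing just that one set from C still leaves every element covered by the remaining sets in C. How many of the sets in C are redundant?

Drop T2: A uncovered — not redundant.
Drop T3: the rest still cover every element — redundant.
Drop T4: the rest still cover every element — redundant.
Drop T5: B, D uncovered — not redundant.
2 redundant: T3, T4.

2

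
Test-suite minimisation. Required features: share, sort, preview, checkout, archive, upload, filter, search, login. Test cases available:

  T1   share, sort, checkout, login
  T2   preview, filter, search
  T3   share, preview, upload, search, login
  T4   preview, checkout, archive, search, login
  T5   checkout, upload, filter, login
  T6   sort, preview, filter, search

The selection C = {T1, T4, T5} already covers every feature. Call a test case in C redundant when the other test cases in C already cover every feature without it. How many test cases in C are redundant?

Drop T1: share, sort uncovered — not redundant.
Drop T4: preview, archive, search uncovered — not redundant.
Drop T5: upload, filter uncovered — not redundant.
None of the test cases in C is redundant.

0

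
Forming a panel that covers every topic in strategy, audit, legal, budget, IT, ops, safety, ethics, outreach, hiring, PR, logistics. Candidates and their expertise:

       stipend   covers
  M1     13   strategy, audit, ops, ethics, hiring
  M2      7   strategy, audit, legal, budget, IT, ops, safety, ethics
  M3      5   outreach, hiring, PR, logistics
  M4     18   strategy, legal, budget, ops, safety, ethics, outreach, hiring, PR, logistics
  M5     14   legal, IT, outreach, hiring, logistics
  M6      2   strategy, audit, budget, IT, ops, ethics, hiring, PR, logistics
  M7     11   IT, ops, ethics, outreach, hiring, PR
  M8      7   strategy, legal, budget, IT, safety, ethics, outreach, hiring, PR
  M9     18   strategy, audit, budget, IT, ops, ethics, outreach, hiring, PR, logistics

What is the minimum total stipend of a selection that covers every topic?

M6, M8 cover every topic at stipend 2 + 7 = 9.
Any cover uses at least 2 members; among all covering selections none totals below 9.

9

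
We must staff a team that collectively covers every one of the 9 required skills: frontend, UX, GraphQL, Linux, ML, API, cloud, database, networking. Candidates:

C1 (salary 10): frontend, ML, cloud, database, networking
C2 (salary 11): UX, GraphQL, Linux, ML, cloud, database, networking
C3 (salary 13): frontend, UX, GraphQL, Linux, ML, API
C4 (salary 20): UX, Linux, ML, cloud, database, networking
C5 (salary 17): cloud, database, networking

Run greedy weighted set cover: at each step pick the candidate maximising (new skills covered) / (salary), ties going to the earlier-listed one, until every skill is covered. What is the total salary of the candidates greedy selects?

Pick 1: C2 adds 7 new (UX, GraphQL, Linux, ML, cloud, database, networking) at salary 11 (ratio 7/11).
Pick 2: C3 adds 2 new (frontend, API) at salary 13 (ratio 2/13).
Greedy total salary: 11 + 13 = 24. (The true optimum is 23, so greedy overshoots here.)

24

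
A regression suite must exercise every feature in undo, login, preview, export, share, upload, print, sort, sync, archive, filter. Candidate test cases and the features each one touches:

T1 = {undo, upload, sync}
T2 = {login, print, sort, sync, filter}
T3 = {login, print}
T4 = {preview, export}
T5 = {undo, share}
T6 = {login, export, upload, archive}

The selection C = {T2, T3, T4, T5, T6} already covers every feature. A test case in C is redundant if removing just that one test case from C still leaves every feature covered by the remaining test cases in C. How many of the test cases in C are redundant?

1

Drop T2: sort, sync, filter uncovered — not redundant.
Drop T3: the rest still cover every feature — redundant.
Drop T4: preview uncovered — not redundant.
Drop T5: undo, share uncovered — not redundant.
Drop T6: upload, archive uncovered — not redundant.
1 redundant: T3.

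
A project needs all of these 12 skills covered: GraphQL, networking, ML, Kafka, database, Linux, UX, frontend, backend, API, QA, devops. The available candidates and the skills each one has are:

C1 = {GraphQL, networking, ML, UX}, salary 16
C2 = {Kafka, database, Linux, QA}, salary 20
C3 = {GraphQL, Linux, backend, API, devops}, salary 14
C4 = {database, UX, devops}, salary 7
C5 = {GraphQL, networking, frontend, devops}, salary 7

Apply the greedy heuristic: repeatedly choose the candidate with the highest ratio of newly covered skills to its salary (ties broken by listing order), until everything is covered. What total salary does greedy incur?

Pick 1: C5 adds 4 new (GraphQL, networking, frontend, devops) at salary 7 (ratio 4/7).
Pick 2: C4 adds 2 new (database, UX) at salary 7 (ratio 2/7).
Pick 3: C3 adds 3 new (Linux, backend, API) at salary 14 (ratio 3/14).
Pick 4: C2 adds 2 new (Kafka, QA) at salary 20 (ratio 2/20).
Pick 5: C1 adds 1 new (ML) at salary 16 (ratio 1/16).
Greedy total salary: 7 + 7 + 14 + 20 + 16 = 64. (The true optimum is 57, so greedy overshoots here.)

64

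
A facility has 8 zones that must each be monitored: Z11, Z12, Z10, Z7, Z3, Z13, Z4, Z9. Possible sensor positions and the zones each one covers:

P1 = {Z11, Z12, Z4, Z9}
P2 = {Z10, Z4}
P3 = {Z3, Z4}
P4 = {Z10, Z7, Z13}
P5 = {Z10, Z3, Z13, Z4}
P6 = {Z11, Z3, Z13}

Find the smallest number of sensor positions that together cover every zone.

P1, P3, P4 together cover {Z11, Z12, Z10, Z7, Z3, Z13, Z4, Z9} — every zone.
No 2 of the 6 sensor positions cover everything (all 15 pairs fall short), so 3 is minimum.

3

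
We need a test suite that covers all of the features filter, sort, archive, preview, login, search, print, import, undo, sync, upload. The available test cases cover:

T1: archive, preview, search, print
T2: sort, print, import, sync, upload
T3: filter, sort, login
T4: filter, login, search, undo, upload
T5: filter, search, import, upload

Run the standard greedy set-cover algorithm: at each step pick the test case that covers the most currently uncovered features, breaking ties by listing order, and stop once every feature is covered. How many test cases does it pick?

Pick 1: T2 covers 5 new features (sort, print, import, sync, upload).
Pick 2: T4 covers 4 new features (filter, login, search, undo).
Pick 3: T1 covers 2 new features (archive, preview).
Greedy uses 3 test cases.

3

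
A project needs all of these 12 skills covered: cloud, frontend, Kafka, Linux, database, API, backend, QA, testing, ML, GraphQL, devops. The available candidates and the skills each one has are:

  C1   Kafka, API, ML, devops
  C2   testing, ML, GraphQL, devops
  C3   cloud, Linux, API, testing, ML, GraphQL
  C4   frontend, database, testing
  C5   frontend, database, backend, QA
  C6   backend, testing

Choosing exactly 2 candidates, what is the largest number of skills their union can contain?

10

Choosing C3, C5 covers {cloud, frontend, Linux, database, API, backend, QA, testing, ML, GraphQL} — 10 skills.
No choice of 2 candidates does better; here Kafka, devops are left uncovered.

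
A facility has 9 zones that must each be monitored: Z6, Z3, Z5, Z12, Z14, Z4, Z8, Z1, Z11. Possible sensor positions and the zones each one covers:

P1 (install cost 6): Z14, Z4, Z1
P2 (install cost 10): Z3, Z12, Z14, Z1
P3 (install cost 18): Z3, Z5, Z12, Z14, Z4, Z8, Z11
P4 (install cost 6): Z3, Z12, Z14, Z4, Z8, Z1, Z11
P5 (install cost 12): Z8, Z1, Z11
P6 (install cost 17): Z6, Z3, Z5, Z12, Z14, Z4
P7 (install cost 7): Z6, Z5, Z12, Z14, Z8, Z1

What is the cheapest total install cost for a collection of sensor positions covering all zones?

13

P4, P7 cover every zone at install cost 6 + 7 = 13.
Any cover uses at least 2 sensor positions; among all covering selections none totals below 13.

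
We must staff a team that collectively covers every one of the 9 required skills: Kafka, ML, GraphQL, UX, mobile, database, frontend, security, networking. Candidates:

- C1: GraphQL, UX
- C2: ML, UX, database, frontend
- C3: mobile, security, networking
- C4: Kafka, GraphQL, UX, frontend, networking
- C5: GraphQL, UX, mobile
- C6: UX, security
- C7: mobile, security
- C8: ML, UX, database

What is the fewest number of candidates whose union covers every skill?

C2, C3, C4 together cover {Kafka, ML, GraphQL, UX, mobile, database, frontend, security, networking} — every skill.
No 2 of the 8 candidates cover everything (all 28 pairs fall short), so 3 is minimum.

3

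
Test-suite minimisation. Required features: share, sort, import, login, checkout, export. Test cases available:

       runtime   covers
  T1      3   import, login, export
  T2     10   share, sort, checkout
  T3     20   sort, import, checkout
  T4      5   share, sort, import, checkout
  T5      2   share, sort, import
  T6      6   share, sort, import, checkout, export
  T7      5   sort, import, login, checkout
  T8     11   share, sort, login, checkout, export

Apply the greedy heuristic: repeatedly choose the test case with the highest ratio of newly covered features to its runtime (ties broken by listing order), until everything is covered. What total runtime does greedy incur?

10

Pick 1: T5 adds 3 new (share, sort, import) at runtime 2 (ratio 3/2).
Pick 2: T1 adds 2 new (login, export) at runtime 3 (ratio 2/3).
Pick 3: T4 adds 1 new (checkout) at runtime 5 (ratio 1/5).
Greedy total runtime: 2 + 3 + 5 = 10. (The true optimum is 8, so greedy overshoots here.)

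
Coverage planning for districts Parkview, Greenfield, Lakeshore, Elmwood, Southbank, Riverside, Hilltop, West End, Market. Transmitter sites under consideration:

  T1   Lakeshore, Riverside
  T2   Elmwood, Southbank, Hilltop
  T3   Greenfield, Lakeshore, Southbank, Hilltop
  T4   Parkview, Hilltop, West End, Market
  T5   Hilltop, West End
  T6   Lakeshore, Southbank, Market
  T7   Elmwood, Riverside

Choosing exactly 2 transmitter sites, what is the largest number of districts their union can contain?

Choosing T3, T4 covers {Parkview, Greenfield, Lakeshore, Southbank, Hilltop, West End, Market} — 7 districts.
No choice of 2 transmitter sites does better; here Elmwood, Riverside are left uncovered.

7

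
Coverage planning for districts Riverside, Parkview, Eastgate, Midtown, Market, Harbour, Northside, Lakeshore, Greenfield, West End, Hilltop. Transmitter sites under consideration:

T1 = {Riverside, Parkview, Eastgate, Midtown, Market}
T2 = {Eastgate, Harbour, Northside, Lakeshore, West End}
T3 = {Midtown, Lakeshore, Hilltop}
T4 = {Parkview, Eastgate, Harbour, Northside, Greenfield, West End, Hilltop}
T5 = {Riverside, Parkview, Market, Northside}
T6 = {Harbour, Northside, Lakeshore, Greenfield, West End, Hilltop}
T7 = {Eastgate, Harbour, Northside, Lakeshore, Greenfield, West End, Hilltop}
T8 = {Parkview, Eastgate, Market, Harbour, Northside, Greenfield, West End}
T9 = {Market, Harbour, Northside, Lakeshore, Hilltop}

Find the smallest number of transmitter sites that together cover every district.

T1, T6 together cover {Riverside, Parkview, Eastgate, Midtown, Market, Harbour, Northside, Lakeshore, Greenfield, West End, Hilltop} — every district.
No single transmitter site contains all 11 districts, so 2 is optimal.
Greedy (largest uncovered first) would take T4, T1, T2 — 3 transmitter sites — but 2 suffice.

2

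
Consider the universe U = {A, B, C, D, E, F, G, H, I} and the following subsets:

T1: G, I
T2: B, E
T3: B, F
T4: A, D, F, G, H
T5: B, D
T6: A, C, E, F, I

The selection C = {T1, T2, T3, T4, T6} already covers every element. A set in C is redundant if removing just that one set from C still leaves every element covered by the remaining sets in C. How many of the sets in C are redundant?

3

Drop T1: the rest still cover every element — redundant.
Drop T2: the rest still cover every element — redundant.
Drop T3: the rest still cover every element — redundant.
Drop T4: D, H uncovered — not redundant.
Drop T6: C uncovered — not redundant.
3 redundant: T1, T2, T3.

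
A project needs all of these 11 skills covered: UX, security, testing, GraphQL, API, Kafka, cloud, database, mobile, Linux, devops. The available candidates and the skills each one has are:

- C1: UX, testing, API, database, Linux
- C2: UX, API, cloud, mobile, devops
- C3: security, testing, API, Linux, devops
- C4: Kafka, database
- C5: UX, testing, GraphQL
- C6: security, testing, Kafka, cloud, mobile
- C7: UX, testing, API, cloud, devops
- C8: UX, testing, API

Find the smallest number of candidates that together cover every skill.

C1, C2, C5, C6 together cover {UX, security, testing, GraphQL, API, Kafka, cloud, database, mobile, Linux, devops} — every skill.
No 3 of the 8 candidates cover everything (all 56 triples fall short), so 4 is minimum.

4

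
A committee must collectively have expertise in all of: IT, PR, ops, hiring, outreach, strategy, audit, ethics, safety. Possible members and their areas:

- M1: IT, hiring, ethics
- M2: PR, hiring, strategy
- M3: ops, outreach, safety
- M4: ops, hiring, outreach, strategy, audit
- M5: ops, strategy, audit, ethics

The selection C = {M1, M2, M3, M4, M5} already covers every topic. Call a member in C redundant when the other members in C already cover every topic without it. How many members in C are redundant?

2

Drop M1: IT uncovered — not redundant.
Drop M2: PR uncovered — not redundant.
Drop M3: safety uncovered — not redundant.
Drop M4: the rest still cover every topic — redundant.
Drop M5: the rest still cover every topic — redundant.
2 redundant: M4, M5.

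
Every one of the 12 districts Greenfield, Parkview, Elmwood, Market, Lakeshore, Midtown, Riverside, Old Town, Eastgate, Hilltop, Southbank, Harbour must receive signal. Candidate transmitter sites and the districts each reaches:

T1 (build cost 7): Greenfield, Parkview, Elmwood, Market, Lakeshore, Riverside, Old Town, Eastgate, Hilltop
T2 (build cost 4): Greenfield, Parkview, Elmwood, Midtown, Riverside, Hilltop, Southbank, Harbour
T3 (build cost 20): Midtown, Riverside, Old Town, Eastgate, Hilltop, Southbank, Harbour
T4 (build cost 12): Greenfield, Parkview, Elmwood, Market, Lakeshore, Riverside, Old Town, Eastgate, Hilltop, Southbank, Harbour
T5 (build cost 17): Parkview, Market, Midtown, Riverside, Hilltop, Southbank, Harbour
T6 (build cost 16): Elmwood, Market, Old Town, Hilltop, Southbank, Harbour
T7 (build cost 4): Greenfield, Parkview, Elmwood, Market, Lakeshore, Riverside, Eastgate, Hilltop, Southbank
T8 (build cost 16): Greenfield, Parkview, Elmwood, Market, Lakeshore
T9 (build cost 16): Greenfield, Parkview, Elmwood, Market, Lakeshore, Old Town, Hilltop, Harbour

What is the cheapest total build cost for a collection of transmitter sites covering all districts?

T1, T2 cover every district at build cost 7 + 4 = 11.
Any cover uses at least 2 transmitter sites; among all covering selections none totals below 11.
Greedy by coverage-per-build cost would pick T7, T2, T1 for 15 — worse than the optimum 11.

11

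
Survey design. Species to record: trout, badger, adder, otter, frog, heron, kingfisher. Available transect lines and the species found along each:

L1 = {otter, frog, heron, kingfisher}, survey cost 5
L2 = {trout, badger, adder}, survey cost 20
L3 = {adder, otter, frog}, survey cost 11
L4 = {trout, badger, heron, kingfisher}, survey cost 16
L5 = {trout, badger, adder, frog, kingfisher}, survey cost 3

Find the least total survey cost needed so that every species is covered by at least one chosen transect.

L1, L5 cover every species at survey cost 5 + 3 = 8.
Any cover uses at least 2 transects; among all covering selections none totals below 8.

8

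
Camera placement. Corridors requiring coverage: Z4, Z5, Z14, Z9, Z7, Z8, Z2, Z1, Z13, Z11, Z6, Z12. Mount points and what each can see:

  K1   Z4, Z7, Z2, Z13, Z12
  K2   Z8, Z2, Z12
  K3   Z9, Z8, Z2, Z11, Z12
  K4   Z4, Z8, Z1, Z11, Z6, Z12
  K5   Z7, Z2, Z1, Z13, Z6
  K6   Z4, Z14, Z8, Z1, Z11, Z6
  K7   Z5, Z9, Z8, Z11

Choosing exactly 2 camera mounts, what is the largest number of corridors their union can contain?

Choosing K1, K6 covers {Z4, Z14, Z7, Z8, Z2, Z1, Z13, Z11, Z6, Z12} — 10 corridors.
No choice of 2 camera mounts does better; here Z5, Z9 are left uncovered.

10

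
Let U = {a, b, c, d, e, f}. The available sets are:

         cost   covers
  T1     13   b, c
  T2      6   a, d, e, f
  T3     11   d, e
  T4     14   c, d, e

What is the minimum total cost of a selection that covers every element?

T1, T2 cover every element at cost 13 + 6 = 19.
Any cover uses at least 2 sets; among all covering selections none totals below 19.

19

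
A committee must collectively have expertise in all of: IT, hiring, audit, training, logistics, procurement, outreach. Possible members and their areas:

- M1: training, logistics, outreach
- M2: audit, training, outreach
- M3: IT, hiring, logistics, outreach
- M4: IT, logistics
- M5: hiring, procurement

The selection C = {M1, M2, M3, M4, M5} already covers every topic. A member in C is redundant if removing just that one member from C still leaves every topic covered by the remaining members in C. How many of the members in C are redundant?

Drop M1: the rest still cover every topic — redundant.
Drop M2: audit uncovered — not redundant.
Drop M3: the rest still cover every topic — redundant.
Drop M4: the rest still cover every topic — redundant.
Drop M5: procurement uncovered — not redundant.
3 redundant: M1, M3, M4.

3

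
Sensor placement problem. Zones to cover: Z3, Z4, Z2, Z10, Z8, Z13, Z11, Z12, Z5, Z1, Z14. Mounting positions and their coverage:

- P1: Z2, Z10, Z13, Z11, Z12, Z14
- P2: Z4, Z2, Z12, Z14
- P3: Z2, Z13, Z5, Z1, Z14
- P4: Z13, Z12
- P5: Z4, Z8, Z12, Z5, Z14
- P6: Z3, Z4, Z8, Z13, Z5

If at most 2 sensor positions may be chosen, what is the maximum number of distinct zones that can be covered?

Choosing P1, P6 covers {Z3, Z4, Z2, Z10, Z8, Z13, Z11, Z12, Z5, Z14} — 10 zones.
No choice of 2 sensor positions does better; here Z1 is left uncovered.

10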